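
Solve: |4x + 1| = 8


An absolute value equation |expr| = 8 gives two cases:
Case 1: 4x + 1 = 8
  4x = 7, so x = 7/4
Case 2: 4x + 1 = -8
  4x = -9, so x = -9/4

x = -9/4, x = 7/4


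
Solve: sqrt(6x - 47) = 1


Square both sides: 6x - 47 = 1^2 = 1
6x = 1 + 47 = 48
x = 8
Check: sqrt(6*8 - 47) = sqrt(1) = 1 ✓

x = 8


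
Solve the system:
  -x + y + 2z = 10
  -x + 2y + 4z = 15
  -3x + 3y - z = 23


Using Cramer's rule. Expand each determinant along the first row.
D  = (-1)*[2*(-1) - 4*3] - 1*[(-1)*(-1) - 4*(-3)] + 2*[(-1)*3 - 2*(-3)]
  = (-1)*(-14) - 1*(13) + 2*(3) = 7
Dx = 10*[2*(-1) - 4*3] - 1*[15*(-1) - 4*23] + 2*[15*3 - 2*23]
  = 10*(-14) - 1*(-107) + 2*(-1) = -35
Dy = (-1)*[15*(-1) - 4*23] - 10*[(-1)*(-1) - 4*(-3)] + 2*[(-1)*23 - 15*(-3)]
  = (-1)*(-107) - 10*(13) + 2*(22) = 21
Dz = (-1)*[2*23 - 15*3] - 1*[(-1)*23 - 15*(-3)] + 10*[(-1)*3 - 2*(-3)]
  = (-1)*(1) - 1*(22) + 10*(3) = 7
x = Dx/D = -35/7 = -5, y = Dy/D = 21/7 = 3, z = Dz/D = 7/7 = 1
Check eq1: (-1)(-5) + (1)(3) + (2)(1) = 10 = 10 ✓
Check eq2: (-1)(-5) + (2)(3) + (4)(1) = 15 = 15 ✓
Check eq3: (-3)(-5) + (3)(3) + (-1)(1) = 23 = 23 ✓

x = -5, y = 3, z = 1


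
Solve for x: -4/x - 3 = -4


Subtract -3 from both sides: -4/x = -1
Multiply both sides by x: -4 = -1 * x
Divide by -1: x = 4

x = 4


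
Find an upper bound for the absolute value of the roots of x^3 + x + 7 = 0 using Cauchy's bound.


Cauchy's bound: all roots r satisfy |r| <= 1 + max(|a_i/a_n|) for i = 0,...,n-1
where a_n is the leading coefficient.

Coefficients: [1, 0, 1, 7]
Leading coefficient a_n = 1
Ratios |a_i/a_n|: 0, 1, 7
Maximum ratio: 7
Cauchy's bound: |r| <= 1 + 7 = 8

Upper bound = 8


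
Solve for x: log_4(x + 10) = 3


Convert to exponential form: x + 10 = 4^3 = 64
x = 64 - 10 = 54
Check: log_4(54 + 10) = log_4(64) = log_4(64) = 3 ✓

x = 54


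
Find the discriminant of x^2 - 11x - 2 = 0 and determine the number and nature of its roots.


For ax^2 + bx + c = 0, discriminant D = b^2 - 4ac
Here a = 1, b = -11, c = -2
D = (-11)^2 - 4(1)(-2) = 121 + 8 = 129

D = 129 > 0 but not a perfect square
The equation has 2 distinct real irrational roots.

Discriminant = 129, 2 distinct real irrational roots


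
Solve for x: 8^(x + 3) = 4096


Express both sides with the same base.
4096 = 8^4
Since the bases match, equate exponents: x + 3 = 4
So x = 4 - (3) = 1

x = 1


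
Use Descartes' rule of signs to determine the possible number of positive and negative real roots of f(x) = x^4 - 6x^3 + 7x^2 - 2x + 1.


Descartes' rule of signs:

For positive roots, count sign changes in f(x) = x^4 - 6x^3 + 7x^2 - 2x + 1:
Signs of coefficients: +, -, +, -, +
Number of sign changes: 4
Possible positive real roots: 4, 2, 0

For negative roots, examine f(-x) = x^4 + 6x^3 + 7x^2 + 2x + 1:
Signs of coefficients: +, +, +, +, +
Number of sign changes: 0
Possible negative real roots: 0

Positive roots: 4 or 2 or 0; Negative roots: 0


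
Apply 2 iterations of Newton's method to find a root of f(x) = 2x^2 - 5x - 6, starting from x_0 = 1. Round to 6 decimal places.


Newton's method: x_(n+1) = x_n - f(x_n)/f'(x_n)
f(x) = 2x^2 - 5x - 6
f'(x) = 4x - 5

Iteration 1:
  f(1.000000) = -9.000000
  f'(1.000000) = -1.000000
  x_1 = 1.000000 - (-9.000000)/(-1.000000) = -8.000000

Iteration 2:
  f(-8.000000) = 162.000000
  f'(-8.000000) = -37.000000
  x_2 = -8.000000 - (162.000000)/(-37.000000) = -3.621622

x_2 = -3.621622


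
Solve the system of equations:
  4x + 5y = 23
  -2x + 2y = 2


Using Cramer's rule:
Determinant D = (4)(2) - (-2)(5) = 8 + 10 = 18
Dx = (23)(2) - (2)(5) = 46 - 10 = 36
Dy = (4)(2) - (-2)(23) = 8 + 46 = 54
x = Dx/D = 36/18 = 2
y = Dy/D = 54/18 = 3

x = 2, y = 3


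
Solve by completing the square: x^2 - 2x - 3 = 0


Start: x^2 - 2x - 3 = 0
Move constant: x^2 - 2x = 3
Half of -2 is -1, squared is 1
Add 1 to both sides: x^2 - 2x + 1 = 4
(x - 1)^2 = 4
x - 1 = ±2
x = 1 + 2 = 3 or x = 1 - 2 = -1

x = -1, x = 3


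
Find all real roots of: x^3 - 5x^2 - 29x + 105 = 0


Let p(x) = x^3 - 5x^2 - 29x + 105. By the rational root theorem (leading coefficient 1), any rational root is an integer divisor of 105: try ±1, ±2, ... in turn.
Test x = 1: value = 72 ≠ 0.
Test x = -1: value = 128 ≠ 0.
Test x = 3: value = 0 ✓, so (x - 3) is a factor.
Synthetic division by (x - 3): bring down 1; 1(3) - 5 = -2; (-2)(3) - 29 = -35; (-35)(3) + 105 = 0 → quotient x^2 - 2x - 35, remainder 0.
Solve the quadratic x^2 - 2x - 35 = 0: discriminant = (-2)^2 - 4(1)(-35) = 4 + 140 = 144.
sqrt(144) = 12, so x = (2 ± 12)/2: x = 7 or x = -5.

x = -5, x = 3, x = 7


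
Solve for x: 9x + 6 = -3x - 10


Starting with: 9x + 6 = -3x - 10
Move all x terms to left: (9 + 3)x = -10 - 6
Simplify: 12x = -16
Divide both sides by 12: x = -4/3

x = -4/3


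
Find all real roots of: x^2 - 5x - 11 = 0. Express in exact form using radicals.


Using the quadratic formula: x = (-b ± sqrt(b^2 - 4ac)) / (2a)
Here a = 1, b = -5, c = -11
Discriminant = b^2 - 4ac = (-5)^2 - 4(1)(-11) = 25 + 44 = 69
Since discriminant = 69 > 0, there are two real roots.
x = (5 ± sqrt(69)) / 2
Numerically: x ≈ 6.6533 or x ≈ -1.6533

x = (5 + sqrt(69)) / 2 or x = (5 - sqrt(69)) / 2


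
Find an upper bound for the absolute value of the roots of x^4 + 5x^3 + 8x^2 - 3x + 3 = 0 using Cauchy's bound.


Cauchy's bound: all roots r satisfy |r| <= 1 + max(|a_i/a_n|) for i = 0,...,n-1
where a_n is the leading coefficient.

Coefficients: [1, 5, 8, -3, 3]
Leading coefficient a_n = 1
Ratios |a_i/a_n|: 5, 8, 3, 3
Maximum ratio: 8
Cauchy's bound: |r| <= 1 + 8 = 9

Upper bound = 9


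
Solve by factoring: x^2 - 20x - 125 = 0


We need two numbers that multiply to -125 and add to -20.
Those numbers are -25 and 5 (since (-25) * 5 = -125 and (-25) + 5 = -20).
So x^2 - 20x - 125 = (x - 25)(x + 5) = 0
Setting each factor to zero: x = 25 or x = -5

x = -5, x = 25


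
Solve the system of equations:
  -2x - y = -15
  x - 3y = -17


Using Cramer's rule:
Determinant D = (-2)(-3) - (1)(-1) = 6 + 1 = 7
Dx = (-15)(-3) - (-17)(-1) = 45 - 17 = 28
Dy = (-2)(-17) - (1)(-15) = 34 + 15 = 49
x = Dx/D = 28/7 = 4
y = Dy/D = 49/7 = 7

x = 4, y = 7


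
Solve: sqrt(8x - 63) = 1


Square both sides: 8x - 63 = 1^2 = 1
8x = 1 + 63 = 64
x = 8
Check: sqrt(8*8 - 63) = sqrt(1) = 1 ✓

x = 8


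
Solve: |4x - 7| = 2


An absolute value equation |expr| = 2 gives two cases:
Case 1: 4x - 7 = 2
  4x = 9, so x = 9/4
Case 2: 4x - 7 = -2
  4x = 5, so x = 5/4

x = 5/4, x = 9/4


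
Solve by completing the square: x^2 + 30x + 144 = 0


Start: x^2 + 30x + 144 = 0
Move constant: x^2 + 30x = -144
Half of 30 is 15, squared is 225
Add 225 to both sides: x^2 + 30x + 225 = 81
(x + 15)^2 = 81
x + 15 = ±9
x = -15 + 9 = -6 or x = -15 - 9 = -24

x = -24, x = -6


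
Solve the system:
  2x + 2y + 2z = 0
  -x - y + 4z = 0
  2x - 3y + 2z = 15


Using Cramer's rule. Expand each determinant along the first row.
D  = 2*[(-1)*2 - 4*(-3)] - 2*[(-1)*2 - 4*2] + 2*[(-1)*(-3) - (-1)*2]
  = 2*(10) - 2*(-10) + 2*(5) = 50
Dx = 0*[(-1)*2 - 4*(-3)] - 2*[0*2 - 4*15] + 2*[0*(-3) - (-1)*15]
  = 0*(10) - 2*(-60) + 2*(15) = 150
Dy = 2*[0*2 - 4*15] - 0*[(-1)*2 - 4*2] + 2*[(-1)*15 - 0*2]
  = 2*(-60) - 0*(-10) + 2*(-15) = -150
Dz = 2*[(-1)*15 - 0*(-3)] - 2*[(-1)*15 - 0*2] + 0*[(-1)*(-3) - (-1)*2]
  = 2*(-15) - 2*(-15) + 0*(5) = 0
x = Dx/D = 150/50 = 3, y = Dy/D = -150/50 = -3, z = Dz/D = 0/50 = 0
Check eq1: (2)(3) + (2)(-3) + (2)(0) = 0 = 0 ✓
Check eq2: (-1)(3) + (-1)(-3) + (4)(0) = 0 = 0 ✓
Check eq3: (2)(3) + (-3)(-3) + (2)(0) = 15 = 15 ✓

x = 3, y = -3, z = 0


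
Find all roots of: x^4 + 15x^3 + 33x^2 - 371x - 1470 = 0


Let p(x) = x^4 + 15x^3 + 33x^2 - 371x - 1470. By the rational root theorem (leading coefficient 1), any rational root is an integer divisor of 1470: try ±1, ±2, ... in turn.
Test x = 1: value = -1792 ≠ 0.
Test x = -1: value = -1080 ≠ 0.
Test x = 2: value = -1944 ≠ 0.
Test x = -2: value = -700 ≠ 0.
Test x = 3: value = -1800 ≠ 0.
Test x = -3: value = -384 ≠ 0.
Test x = 5: value = 0 ✓, so (x - 5) is a factor.
Synthetic division by (x - 5): bring down 1; 1(5) + 15 = 20; 20(5) + 33 = 133; 133(5) - 371 = 294; 294(5) - 1470 = 0 → quotient x^3 + 20x^2 + 133x + 294, remainder 0.
Continue with the quotient x^3 + 20x^2 + 133x + 294 (candidates must divide 294).
Test x = 6: value = 2028 ≠ 0.
Test x = -6: value = 0 ✓, so (x + 6) is a factor.
Synthetic division by (x + 6): bring down 1; 1(-6) + 20 = 14; 14(-6) + 133 = 49; 49(-6) + 294 = 0 → quotient x^2 + 14x + 49, remainder 0.
Solve the quadratic x^2 + 14x + 49 = 0: discriminant = 14^2 - 4(1)(49) = 196 - 196 = 0.
Discriminant = 0, so a double root: x = -14/2 = -7.
Collecting all roots found:

x = -7 (multiplicity 2), x = -6, x = 5


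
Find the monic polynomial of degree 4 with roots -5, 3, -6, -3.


A monic polynomial with roots -5, 3, -6, -3 is:
p(x) = (x + 5)(x - 3)(x + 6)(x + 3)
After multiplying by (x + 5): x + 5
After multiplying by (x - 3): x^2 + 2x - 15
After multiplying by (x + 6): x^3 + 8x^2 - 3x - 90
After multiplying by (x + 3): x^4 + 11x^3 + 21x^2 - 99x - 270

x^4 + 11x^3 + 21x^2 - 99x - 270


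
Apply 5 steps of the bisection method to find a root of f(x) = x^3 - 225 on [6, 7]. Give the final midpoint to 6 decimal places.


f(x) = x^3 - 225
f(6) = -9 < 0
f(7) = 118 > 0

Step 1: midpoint = (6.000000 + 7.000000)/2 = 6.500000
  f(6.500000) = 49.625000
  f(mid) > 0, so root is in [6.000000, 6.500000]

Step 2: midpoint = (6.000000 + 6.500000)/2 = 6.250000
  f(6.250000) = 19.140625
  f(mid) > 0, so root is in [6.000000, 6.250000]

Step 3: midpoint = (6.000000 + 6.250000)/2 = 6.125000
  f(6.125000) = 4.783203
  f(mid) > 0, so root is in [6.000000, 6.125000]

Step 4: midpoint = (6.000000 + 6.125000)/2 = 6.062500
  f(6.062500) = -2.179443
  f(mid) < 0, so root is in [6.062500, 6.125000]

Step 5: midpoint = (6.062500 + 6.125000)/2 = 6.093750
  f(6.093750) = 1.284027
  f(mid) > 0, so root is in [6.062500, 6.093750]

midpoint = 6.093750


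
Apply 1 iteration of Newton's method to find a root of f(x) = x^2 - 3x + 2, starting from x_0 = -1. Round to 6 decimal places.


Newton's method: x_(n+1) = x_n - f(x_n)/f'(x_n)
f(x) = x^2 - 3x + 2
f'(x) = 2x - 3

Iteration 1:
  f(-1.000000) = 6.000000
  f'(-1.000000) = -5.000000
  x_1 = -1.000000 - (6.000000)/(-5.000000) = 0.200000

x_1 = 0.200000


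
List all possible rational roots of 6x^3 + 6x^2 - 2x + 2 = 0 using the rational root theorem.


Rational root theorem: possible roots are ±p/q where:
  p divides the constant term (2): p ∈ {1, 2}
  q divides the leading coefficient (6): q ∈ {1, 2, 3, 6}

All possible rational roots: -2, -1, -2/3, -1/2, -1/3, -1/6, 1/6, 1/3, 1/2, 2/3, 1, 2

-2, -1, -2/3, -1/2, -1/3, -1/6, 1/6, 1/3, 1/2, 2/3, 1, 2


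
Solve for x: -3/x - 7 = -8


Subtract -7 from both sides: -3/x = -1
Multiply both sides by x: -3 = -1 * x
Divide by -1: x = 3

x = 3


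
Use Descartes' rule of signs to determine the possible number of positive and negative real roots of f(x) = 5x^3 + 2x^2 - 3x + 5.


Descartes' rule of signs:

For positive roots, count sign changes in f(x) = 5x^3 + 2x^2 - 3x + 5:
Signs of coefficients: +, +, -, +
Number of sign changes: 2
Possible positive real roots: 2, 0

For negative roots, examine f(-x) = -5x^3 + 2x^2 + 3x + 5:
Signs of coefficients: -, +, +, +
Number of sign changes: 1
Possible negative real roots: 1

Positive roots: 2 or 0; Negative roots: 1


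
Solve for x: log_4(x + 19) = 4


Convert to exponential form: x + 19 = 4^4 = 256
x = 256 - 19 = 237
Check: log_4(237 + 19) = log_4(256) = log_4(256) = 4 ✓

x = 237


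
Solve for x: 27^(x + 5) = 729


Express both sides with the same base.
729 = 27^2
Since the bases match, equate exponents: x + 5 = 2
So x = 2 - (5) = -3

x = -3


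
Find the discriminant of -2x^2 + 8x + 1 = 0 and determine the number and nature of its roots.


For ax^2 + bx + c = 0, discriminant D = b^2 - 4ac
Here a = -2, b = 8, c = 1
D = (8)^2 - 4(-2)(1) = 64 + 8 = 72

D = 72 > 0 but not a perfect square
The equation has 2 distinct real irrational roots.

Discriminant = 72, 2 distinct real irrational roots


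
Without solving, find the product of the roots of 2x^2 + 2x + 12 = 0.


By Vieta's formulas for ax^2 + bx + c = 0:
  Sum of roots = -b/a
  Product of roots = c/a

Here a = 2, b = 2, c = 12
Sum = -(2)/2 = -1
Product = 12/2 = 6

Product = 6


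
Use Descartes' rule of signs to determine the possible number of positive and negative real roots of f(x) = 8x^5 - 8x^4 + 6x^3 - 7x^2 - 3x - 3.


Descartes' rule of signs:

For positive roots, count sign changes in f(x) = 8x^5 - 8x^4 + 6x^3 - 7x^2 - 3x - 3:
Signs of coefficients: +, -, +, -, -, -
Number of sign changes: 3
Possible positive real roots: 3, 1

For negative roots, examine f(-x) = -8x^5 - 8x^4 - 6x^3 - 7x^2 + 3x - 3:
Signs of coefficients: -, -, -, -, +, -
Number of sign changes: 2
Possible negative real roots: 2, 0

Positive roots: 3 or 1; Negative roots: 2 or 0


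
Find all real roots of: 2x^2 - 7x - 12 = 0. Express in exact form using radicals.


Using the quadratic formula: x = (-b ± sqrt(b^2 - 4ac)) / (2a)
Here a = 2, b = -7, c = -12
Discriminant = b^2 - 4ac = (-7)^2 - 4(2)(-12) = 49 + 96 = 145
Since discriminant = 145 > 0, there are two real roots.
x = (7 ± sqrt(145)) / 4
Numerically: x ≈ 4.7604 or x ≈ -1.2604

x = (7 + sqrt(145)) / 4 or x = (7 - sqrt(145)) / 4


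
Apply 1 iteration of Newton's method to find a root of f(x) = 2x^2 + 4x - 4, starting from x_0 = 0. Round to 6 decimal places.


Newton's method: x_(n+1) = x_n - f(x_n)/f'(x_n)
f(x) = 2x^2 + 4x - 4
f'(x) = 4x + 4

Iteration 1:
  f(0.000000) = -4.000000
  f'(0.000000) = 4.000000
  x_1 = 0.000000 - (-4.000000)/(4.000000) = 1.000000

x_1 = 1.000000


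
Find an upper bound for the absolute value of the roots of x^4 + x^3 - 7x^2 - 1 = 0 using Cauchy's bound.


Cauchy's bound: all roots r satisfy |r| <= 1 + max(|a_i/a_n|) for i = 0,...,n-1
where a_n is the leading coefficient.

Coefficients: [1, 1, -7, 0, -1]
Leading coefficient a_n = 1
Ratios |a_i/a_n|: 1, 7, 0, 1
Maximum ratio: 7
Cauchy's bound: |r| <= 1 + 7 = 8

Upper bound = 8


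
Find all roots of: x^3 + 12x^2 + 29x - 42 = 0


Let p(x) = x^3 + 12x^2 + 29x - 42. By the rational root theorem (leading coefficient 1), any rational root is an integer divisor of 42: try ±1, ±2, ... in turn.
Test x = 1: value = 0 ✓, so (x - 1) is a factor.
Synthetic division by (x - 1): bring down 1; 1(1) + 12 = 13; 13(1) + 29 = 42; 42(1) - 42 = 0 → quotient x^2 + 13x + 42, remainder 0.
Solve the quadratic x^2 + 13x + 42 = 0: discriminant = 13^2 - 4(1)(42) = 169 - 168 = 1.
sqrt(1) = 1, so x = (-13 ± 1)/2: x = -6 or x = -7.
Collecting all roots found:

x = -7, x = -6, x = 1


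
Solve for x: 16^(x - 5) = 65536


Express both sides with the same base.
65536 = 16^4
Since the bases match, equate exponents: x - 5 = 4
So x = 4 - (-5) = 9

x = 9


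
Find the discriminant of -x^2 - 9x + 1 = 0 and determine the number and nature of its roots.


For ax^2 + bx + c = 0, discriminant D = b^2 - 4ac
Here a = -1, b = -9, c = 1
D = (-9)^2 - 4(-1)(1) = 81 + 4 = 85

D = 85 > 0 but not a perfect square
The equation has 2 distinct real irrational roots.

Discriminant = 85, 2 distinct real irrational roots


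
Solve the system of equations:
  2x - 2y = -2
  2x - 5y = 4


Using Cramer's rule:
Determinant D = (2)(-5) - (2)(-2) = -10 + 4 = -6
Dx = (-2)(-5) - (4)(-2) = 10 + 8 = 18
Dy = (2)(4) - (2)(-2) = 8 + 4 = 12
x = Dx/D = 18/-6 = -3
y = Dy/D = 12/-6 = -2

x = -3, y = -2


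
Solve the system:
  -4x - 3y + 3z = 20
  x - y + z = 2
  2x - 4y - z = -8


Using Cramer's rule. Expand each determinant along the first row.
D  = (-4)*[(-1)*(-1) - 1*(-4)] - (-3)*[1*(-1) - 1*2] + 3*[1*(-4) - (-1)*2]
  = (-4)*(5) - (-3)*(-3) + 3*(-2) = -35
Dx = 20*[(-1)*(-1) - 1*(-4)] - (-3)*[2*(-1) - 1*(-8)] + 3*[2*(-4) - (-1)*(-8)]
  = 20*(5) - (-3)*(6) + 3*(-16) = 70
Dy = (-4)*[2*(-1) - 1*(-8)] - 20*[1*(-1) - 1*2] + 3*[1*(-8) - 2*2]
  = (-4)*(6) - 20*(-3) + 3*(-12) = 0
Dz = (-4)*[(-1)*(-8) - 2*(-4)] - (-3)*[1*(-8) - 2*2] + 20*[1*(-4) - (-1)*2]
  = (-4)*(16) - (-3)*(-12) + 20*(-2) = -140
x = Dx/D = 70/-35 = -2, y = Dy/D = 0/-35 = 0, z = Dz/D = -140/-35 = 4
Check eq1: (-4)(-2) + (-3)(0) + (3)(4) = 20 = 20 ✓
Check eq2: (1)(-2) + (-1)(0) + (1)(4) = 2 = 2 ✓
Check eq3: (2)(-2) + (-4)(0) + (-1)(4) = -8 = -8 ✓

x = -2, y = 0, z = 4


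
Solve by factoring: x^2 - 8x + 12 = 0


We need two numbers that multiply to 12 and add to -8.
Those numbers are -6 and -2 (since (-6) * (-2) = 12 and (-6) + (-2) = -8).
So x^2 - 8x + 12 = (x - 6)(x - 2) = 0
Setting each factor to zero: x = 6 or x = 2

x = 2, x = 6


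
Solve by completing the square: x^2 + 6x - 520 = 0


Start: x^2 + 6x - 520 = 0
Move constant: x^2 + 6x = 520
Half of 6 is 3, squared is 9
Add 9 to both sides: x^2 + 6x + 9 = 529
(x + 3)^2 = 529
x + 3 = ±23
x = -3 + 23 = 20 or x = -3 - 23 = -26

x = -26, x = 20


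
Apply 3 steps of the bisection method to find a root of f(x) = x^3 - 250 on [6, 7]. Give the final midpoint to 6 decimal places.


f(x) = x^3 - 250
f(6) = -34 < 0
f(7) = 93 > 0

Step 1: midpoint = (6.000000 + 7.000000)/2 = 6.500000
  f(6.500000) = 24.625000
  f(mid) > 0, so root is in [6.000000, 6.500000]

Step 2: midpoint = (6.000000 + 6.500000)/2 = 6.250000
  f(6.250000) = -5.859375
  f(mid) < 0, so root is in [6.250000, 6.500000]

Step 3: midpoint = (6.250000 + 6.500000)/2 = 6.375000
  f(6.375000) = 9.083984
  f(mid) > 0, so root is in [6.250000, 6.375000]

midpoint = 6.375000


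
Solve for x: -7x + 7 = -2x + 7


Starting with: -7x + 7 = -2x + 7
Move all x terms to left: (-7 + 2)x = 7 - 7
Simplify: -5x = 0
Divide both sides by -5: x = 0

x = 0


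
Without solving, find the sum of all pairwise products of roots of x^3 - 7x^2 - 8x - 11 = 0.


By Vieta's formulas for x^3 + bx^2 + cx + d = 0:
  r1 + r2 + r3 = -b/a = 7
  r1*r2 + r1*r3 + r2*r3 = c/a = -8
  r1*r2*r3 = -d/a = 11


Sum of pairwise products = -8


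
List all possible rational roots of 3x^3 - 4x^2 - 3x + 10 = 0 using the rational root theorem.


Rational root theorem: possible roots are ±p/q where:
  p divides the constant term (10): p ∈ {1, 2, 5, 10}
  q divides the leading coefficient (3): q ∈ {1, 3}

All possible rational roots: -10, -5, -10/3, -2, -5/3, -1, -2/3, -1/3, 1/3, 2/3, 1, 5/3, 2, 10/3, 5, 10

-10, -5, -10/3, -2, -5/3, -1, -2/3, -1/3, 1/3, 2/3, 1, 5/3, 2, 10/3, 5, 10


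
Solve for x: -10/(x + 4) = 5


Multiply both sides by (x + 4): -10 = 5(x + 4)
Distribute: -10 = 5x + 20
5x = -10 - 20 = -30
x = -6

x = -6


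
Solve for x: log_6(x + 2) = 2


Convert to exponential form: x + 2 = 6^2 = 36
x = 36 - 2 = 34
Check: log_6(34 + 2) = log_6(36) = log_6(36) = 2 ✓

x = 34


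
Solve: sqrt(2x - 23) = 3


Square both sides: 2x - 23 = 3^2 = 9
2x = 9 + 23 = 32
x = 16
Check: sqrt(2*16 - 23) = sqrt(9) = 3 ✓

x = 16


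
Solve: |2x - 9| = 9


An absolute value equation |expr| = 9 gives two cases:
Case 1: 2x - 9 = 9
  2x = 18, so x = 9
Case 2: 2x - 9 = -9
  2x = 0, so x = 0

x = 0, x = 9


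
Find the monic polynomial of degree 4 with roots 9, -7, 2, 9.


A monic polynomial with roots 9, -7, 2, 9 is:
p(x) = (x - 9)(x + 7)(x - 2)(x - 9)
After multiplying by (x - 9): x - 9
After multiplying by (x + 7): x^2 - 2x - 63
After multiplying by (x - 2): x^3 - 4x^2 - 59x + 126
After multiplying by (x - 9): x^4 - 13x^3 - 23x^2 + 657x - 1134

x^4 - 13x^3 - 23x^2 + 657x - 1134


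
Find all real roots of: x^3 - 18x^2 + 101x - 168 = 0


Let p(x) = x^3 - 18x^2 + 101x - 168. By the rational root theorem (leading coefficient 1), any rational root is an integer divisor of 168: try ±1, ±2, ... in turn.
Test x = 1: value = -84 ≠ 0.
Test x = -1: value = -288 ≠ 0.
Test x = 2: value = -30 ≠ 0.
Test x = -2: value = -450 ≠ 0.
Test x = 3: value = 0 ✓, so (x - 3) is a factor.
Synthetic division by (x - 3): bring down 1; 1(3) - 18 = -15; (-15)(3) + 101 = 56; 56(3) - 168 = 0 → quotient x^2 - 15x + 56, remainder 0.
Solve the quadratic x^2 - 15x + 56 = 0: discriminant = (-15)^2 - 4(1)(56) = 225 - 224 = 1.
sqrt(1) = 1, so x = (15 ± 1)/2: x = 8 or x = 7.

x = 3, x = 7, x = 8


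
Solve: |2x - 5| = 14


An absolute value equation |expr| = 14 gives two cases:
Case 1: 2x - 5 = 14
  2x = 19, so x = 19/2
Case 2: 2x - 5 = -14
  2x = -9, so x = -9/2

x = -9/2, x = 19/2


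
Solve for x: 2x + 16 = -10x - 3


Starting with: 2x + 16 = -10x - 3
Move all x terms to left: (2 + 10)x = -3 - 16
Simplify: 12x = -19
Divide both sides by 12: x = -19/12

x = -19/12


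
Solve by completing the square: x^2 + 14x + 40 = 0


Start: x^2 + 14x + 40 = 0
Move constant: x^2 + 14x = -40
Half of 14 is 7, squared is 49
Add 49 to both sides: x^2 + 14x + 49 = 9
(x + 7)^2 = 9
x + 7 = ±3
x = -7 + 3 = -4 or x = -7 - 3 = -10

x = -10, x = -4


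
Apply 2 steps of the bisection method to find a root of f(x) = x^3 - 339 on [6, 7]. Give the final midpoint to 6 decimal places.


f(x) = x^3 - 339
f(6) = -123 < 0
f(7) = 4 > 0

Step 1: midpoint = (6.000000 + 7.000000)/2 = 6.500000
  f(6.500000) = -64.375000
  f(mid) < 0, so root is in [6.500000, 7.000000]

Step 2: midpoint = (6.500000 + 7.000000)/2 = 6.750000
  f(6.750000) = -31.453125
  f(mid) < 0, so root is in [6.750000, 7.000000]

midpoint = 6.750000


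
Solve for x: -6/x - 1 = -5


Subtract -1 from both sides: -6/x = -4
Multiply both sides by x: -6 = -4 * x
Divide by -4: x = 3/2

x = 3/2


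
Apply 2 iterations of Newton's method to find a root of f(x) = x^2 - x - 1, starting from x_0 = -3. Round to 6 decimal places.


Newton's method: x_(n+1) = x_n - f(x_n)/f'(x_n)
f(x) = x^2 - x - 1
f'(x) = 2x - 1

Iteration 1:
  f(-3.000000) = 11.000000
  f'(-3.000000) = -7.000000
  x_1 = -3.000000 - (11.000000)/(-7.000000) = -1.428571

Iteration 2:
  f(-1.428571) = 2.469388
  f'(-1.428571) = -3.857143
  x_2 = -1.428571 - (2.469388)/(-3.857143) = -0.788360

x_2 = -0.788360


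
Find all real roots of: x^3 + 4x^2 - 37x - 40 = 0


Let p(x) = x^3 + 4x^2 - 37x - 40. By the rational root theorem (leading coefficient 1), any rational root is an integer divisor of 40: try ±1, ±2, ... in turn.
Test x = 1: value = -72 ≠ 0.
Test x = -1: value = 0 ✓, so (x + 1) is a factor.
Synthetic division by (x + 1): bring down 1; 1(-1) + 4 = 3; 3(-1) - 37 = -40; (-40)(-1) - 40 = 0 → quotient x^2 + 3x - 40, remainder 0.
Solve the quadratic x^2 + 3x - 40 = 0: discriminant = 3^2 - 4(1)(-40) = 9 + 160 = 169.
sqrt(169) = 13, so x = (-3 ± 13)/2: x = 5 or x = -8.

x = -8, x = -1, x = 5


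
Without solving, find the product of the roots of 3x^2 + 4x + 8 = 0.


By Vieta's formulas for ax^2 + bx + c = 0:
  Sum of roots = -b/a
  Product of roots = c/a

Here a = 3, b = 4, c = 8
Sum = -(4)/3 = -4/3
Product = 8/3 = 8/3

Product = 8/3


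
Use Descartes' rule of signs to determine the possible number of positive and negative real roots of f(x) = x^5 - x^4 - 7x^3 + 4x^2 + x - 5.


Descartes' rule of signs:

For positive roots, count sign changes in f(x) = x^5 - x^4 - 7x^3 + 4x^2 + x - 5:
Signs of coefficients: +, -, -, +, +, -
Number of sign changes: 3
Possible positive real roots: 3, 1

For negative roots, examine f(-x) = -x^5 - x^4 + 7x^3 + 4x^2 - x - 5:
Signs of coefficients: -, -, +, +, -, -
Number of sign changes: 2
Possible negative real roots: 2, 0

Positive roots: 3 or 1; Negative roots: 2 or 0


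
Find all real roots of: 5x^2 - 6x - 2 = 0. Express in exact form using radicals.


Using the quadratic formula: x = (-b ± sqrt(b^2 - 4ac)) / (2a)
Here a = 5, b = -6, c = -2
Discriminant = b^2 - 4ac = (-6)^2 - 4(5)(-2) = 36 + 40 = 76
Since discriminant = 76 > 0, there are two real roots.
x = (6 ± 2*sqrt(19)) / 10
Simplifying: x = (3 ± sqrt(19)) / 5
Numerically: x ≈ 1.4718 or x ≈ -0.2718

x = (3 + sqrt(19)) / 5 or x = (3 - sqrt(19)) / 5


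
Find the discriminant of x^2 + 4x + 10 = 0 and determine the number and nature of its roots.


For ax^2 + bx + c = 0, discriminant D = b^2 - 4ac
Here a = 1, b = 4, c = 10
D = (4)^2 - 4(1)(10) = 16 - 40 = -24

D = -24 < 0
The equation has no real roots (2 complex conjugate roots).

Discriminant = -24, no real roots (2 complex conjugate roots)


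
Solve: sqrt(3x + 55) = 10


Square both sides: 3x + 55 = 10^2 = 100
3x = 100 - 55 = 45
x = 15
Check: sqrt(3*15 + 55) = sqrt(100) = 10 ✓

x = 15


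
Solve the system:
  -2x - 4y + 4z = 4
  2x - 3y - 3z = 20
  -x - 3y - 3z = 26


Using Cramer's rule. Expand each determinant along the first row.
D  = (-2)*[(-3)*(-3) - (-3)*(-3)] - (-4)*[2*(-3) - (-3)*(-1)] + 4*[2*(-3) - (-3)*(-1)]
  = (-2)*(0) - (-4)*(-9) + 4*(-9) = -72
Dx = 4*[(-3)*(-3) - (-3)*(-3)] - (-4)*[20*(-3) - (-3)*26] + 4*[20*(-3) - (-3)*26]
  = 4*(0) - (-4)*(18) + 4*(18) = 144
Dy = (-2)*[20*(-3) - (-3)*26] - 4*[2*(-3) - (-3)*(-1)] + 4*[2*26 - 20*(-1)]
  = (-2)*(18) - 4*(-9) + 4*(72) = 288
Dz = (-2)*[(-3)*26 - 20*(-3)] - (-4)*[2*26 - 20*(-1)] + 4*[2*(-3) - (-3)*(-1)]
  = (-2)*(-18) - (-4)*(72) + 4*(-9) = 288
x = Dx/D = 144/-72 = -2, y = Dy/D = 288/-72 = -4, z = Dz/D = 288/-72 = -4
Check eq1: (-2)(-2) + (-4)(-4) + (4)(-4) = 4 = 4 ✓
Check eq2: (2)(-2) + (-3)(-4) + (-3)(-4) = 20 = 20 ✓
Check eq3: (-1)(-2) + (-3)(-4) + (-3)(-4) = 26 = 26 ✓

x = -2, y = -4, z = -4


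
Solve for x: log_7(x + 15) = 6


Convert to exponential form: x + 15 = 7^6 = 117649
x = 117649 - 15 = 117634
Check: log_7(117634 + 15) = log_7(117649) = log_7(117649) = 6 ✓

x = 117634


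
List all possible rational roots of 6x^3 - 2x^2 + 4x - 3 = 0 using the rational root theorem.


Rational root theorem: possible roots are ±p/q where:
  p divides the constant term (-3): p ∈ {1, 3}
  q divides the leading coefficient (6): q ∈ {1, 2, 3, 6}

All possible rational roots: -3, -3/2, -1, -1/2, -1/3, -1/6, 1/6, 1/3, 1/2, 1, 3/2, 3

-3, -3/2, -1, -1/2, -1/3, -1/6, 1/6, 1/3, 1/2, 1, 3/2, 3


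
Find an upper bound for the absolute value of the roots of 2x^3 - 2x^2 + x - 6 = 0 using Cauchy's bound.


Cauchy's bound: all roots r satisfy |r| <= 1 + max(|a_i/a_n|) for i = 0,...,n-1
where a_n is the leading coefficient.

Coefficients: [2, -2, 1, -6]
Leading coefficient a_n = 2
Ratios |a_i/a_n|: 1, 1/2, 3
Maximum ratio: 3
Cauchy's bound: |r| <= 1 + 3 = 4

Upper bound = 4


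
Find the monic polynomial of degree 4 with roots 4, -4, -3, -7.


A monic polynomial with roots 4, -4, -3, -7 is:
p(x) = (x - 4)(x + 4)(x + 3)(x + 7)
After multiplying by (x - 4): x - 4
After multiplying by (x + 4): x^2 - 16
After multiplying by (x + 3): x^3 + 3x^2 - 16x - 48
After multiplying by (x + 7): x^4 + 10x^3 + 5x^2 - 160x - 336

x^4 + 10x^3 + 5x^2 - 160x - 336


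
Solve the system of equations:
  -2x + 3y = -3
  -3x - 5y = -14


Using Cramer's rule:
Determinant D = (-2)(-5) - (-3)(3) = 10 + 9 = 19
Dx = (-3)(-5) - (-14)(3) = 15 + 42 = 57
Dy = (-2)(-14) - (-3)(-3) = 28 - 9 = 19
x = Dx/D = 57/19 = 3
y = Dy/D = 19/19 = 1

x = 3, y = 1


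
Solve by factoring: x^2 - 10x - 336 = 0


We need two numbers that multiply to -336 and add to -10.
Those numbers are -24 and 14 (since (-24) * 14 = -336 and (-24) + 14 = -10).
So x^2 - 10x - 336 = (x - 24)(x + 14) = 0
Setting each factor to zero: x = 24 or x = -14

x = -14, x = 24


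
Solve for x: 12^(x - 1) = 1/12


Express both sides with the same base.
1/12 = 12^(-1)
Since the bases match, equate exponents: x - 1 = -1
So x = -1 - (-1) = 0

x = 0


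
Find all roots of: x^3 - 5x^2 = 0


The lowest-degree term is x^2, so x = 0 is a root with multiplicity 2. Factor out x^2:
  x - 5 = 0
Linear factor x - 5 = 0 gives x = 5.
Collecting all roots found:

x = 0 (multiplicity 2), x = 5


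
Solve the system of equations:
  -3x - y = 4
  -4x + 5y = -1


Using Cramer's rule:
Determinant D = (-3)(5) - (-4)(-1) = -15 - 4 = -19
Dx = (4)(5) - (-1)(-1) = 20 - 1 = 19
Dy = (-3)(-1) - (-4)(4) = 3 + 16 = 19
x = Dx/D = 19/-19 = -1
y = Dy/D = 19/-19 = -1

x = -1, y = -1


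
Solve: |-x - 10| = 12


An absolute value equation |expr| = 12 gives two cases:
Case 1: -x - 10 = 12
  -x = 22, so x = -22
Case 2: -x - 10 = -12
  -x = -2, so x = 2

x = -22, x = 2


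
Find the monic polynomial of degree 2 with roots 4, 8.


A monic polynomial with roots 4, 8 is:
p(x) = (x - 4)(x - 8)
After multiplying by (x - 4): x - 4
After multiplying by (x - 8): x^2 - 12x + 32

x^2 - 12x + 32


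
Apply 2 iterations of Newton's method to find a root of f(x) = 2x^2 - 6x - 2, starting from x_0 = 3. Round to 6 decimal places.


Newton's method: x_(n+1) = x_n - f(x_n)/f'(x_n)
f(x) = 2x^2 - 6x - 2
f'(x) = 4x - 6

Iteration 1:
  f(3.000000) = -2.000000
  f'(3.000000) = 6.000000
  x_1 = 3.000000 - (-2.000000)/(6.000000) = 3.333333

Iteration 2:
  f(3.333333) = 0.222222
  f'(3.333333) = 7.333333
  x_2 = 3.333333 - (0.222222)/(7.333333) = 3.303030

x_2 = 3.303030


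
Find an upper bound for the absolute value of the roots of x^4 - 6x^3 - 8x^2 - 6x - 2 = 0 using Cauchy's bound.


Cauchy's bound: all roots r satisfy |r| <= 1 + max(|a_i/a_n|) for i = 0,...,n-1
where a_n is the leading coefficient.

Coefficients: [1, -6, -8, -6, -2]
Leading coefficient a_n = 1
Ratios |a_i/a_n|: 6, 8, 6, 2
Maximum ratio: 8
Cauchy's bound: |r| <= 1 + 8 = 9

Upper bound = 9


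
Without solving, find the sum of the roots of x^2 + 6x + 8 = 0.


By Vieta's formulas for ax^2 + bx + c = 0:
  Sum of roots = -b/a
  Product of roots = c/a

Here a = 1, b = 6, c = 8
Sum = -(6)/1 = -6
Product = 8/1 = 8

Sum = -6


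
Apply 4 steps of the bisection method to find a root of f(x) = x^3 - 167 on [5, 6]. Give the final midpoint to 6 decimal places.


f(x) = x^3 - 167
f(5) = -42 < 0
f(6) = 49 > 0

Step 1: midpoint = (5.000000 + 6.000000)/2 = 5.500000
  f(5.500000) = -0.625000
  f(mid) < 0, so root is in [5.500000, 6.000000]

Step 2: midpoint = (5.500000 + 6.000000)/2 = 5.750000
  f(5.750000) = 23.109375
  f(mid) > 0, so root is in [5.500000, 5.750000]

Step 3: midpoint = (5.500000 + 5.750000)/2 = 5.625000
  f(5.625000) = 10.978516
  f(mid) > 0, so root is in [5.500000, 5.625000]

Step 4: midpoint = (5.500000 + 5.625000)/2 = 5.562500
  f(5.562500) = 5.111572
  f(mid) > 0, so root is in [5.500000, 5.562500]

midpoint = 5.562500


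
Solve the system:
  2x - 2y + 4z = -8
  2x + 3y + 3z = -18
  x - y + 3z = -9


Using Cramer's rule. Expand each determinant along the first row.
D  = 2*[3*3 - 3*(-1)] - (-2)*[2*3 - 3*1] + 4*[2*(-1) - 3*1]
  = 2*(12) - (-2)*(3) + 4*(-5) = 10
Dx = (-8)*[3*3 - 3*(-1)] - (-2)*[(-18)*3 - 3*(-9)] + 4*[(-18)*(-1) - 3*(-9)]
  = (-8)*(12) - (-2)*(-27) + 4*(45) = 30
Dy = 2*[(-18)*3 - 3*(-9)] - (-8)*[2*3 - 3*1] + 4*[2*(-9) - (-18)*1]
  = 2*(-27) - (-8)*(3) + 4*(0) = -30
Dz = 2*[3*(-9) - (-18)*(-1)] - (-2)*[2*(-9) - (-18)*1] + (-8)*[2*(-1) - 3*1]
  = 2*(-45) - (-2)*(0) + (-8)*(-5) = -50
x = Dx/D = 30/10 = 3, y = Dy/D = -30/10 = -3, z = Dz/D = -50/10 = -5
Check eq1: (2)(3) + (-2)(-3) + (4)(-5) = -8 = -8 ✓
Check eq2: (2)(3) + (3)(-3) + (3)(-5) = -18 = -18 ✓
Check eq3: (1)(3) + (-1)(-3) + (3)(-5) = -9 = -9 ✓

x = 3, y = -3, z = -5


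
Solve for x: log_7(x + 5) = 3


Convert to exponential form: x + 5 = 7^3 = 343
x = 343 - 5 = 338
Check: log_7(338 + 5) = log_7(343) = log_7(343) = 3 ✓

x = 338


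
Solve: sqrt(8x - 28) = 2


Square both sides: 8x - 28 = 2^2 = 4
8x = 4 + 28 = 32
x = 4
Check: sqrt(8*4 - 28) = sqrt(4) = 2 ✓

x = 4


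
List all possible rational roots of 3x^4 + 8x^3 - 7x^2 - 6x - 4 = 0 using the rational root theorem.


Rational root theorem: possible roots are ±p/q where:
  p divides the constant term (-4): p ∈ {1, 2, 4}
  q divides the leading coefficient (3): q ∈ {1, 3}

All possible rational roots: -4, -2, -4/3, -1, -2/3, -1/3, 1/3, 2/3, 1, 4/3, 2, 4

-4, -2, -4/3, -1, -2/3, -1/3, 1/3, 2/3, 1, 4/3, 2, 4


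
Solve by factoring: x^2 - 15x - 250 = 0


We need two numbers that multiply to -250 and add to -15.
Those numbers are 10 and -25 (since 10 * (-25) = -250 and 10 + (-25) = -15).
So x^2 - 15x - 250 = (x + 10)(x - 25) = 0
Setting each factor to zero: x = -10 or x = 25

x = -10, x = 25


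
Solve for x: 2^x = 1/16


Express both sides with the same base.
1/16 = 2^(-4)
Since the bases match: x = -4

x = -4


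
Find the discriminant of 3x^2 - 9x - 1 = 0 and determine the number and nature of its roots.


For ax^2 + bx + c = 0, discriminant D = b^2 - 4ac
Here a = 3, b = -9, c = -1
D = (-9)^2 - 4(3)(-1) = 81 + 12 = 93

D = 93 > 0 but not a perfect square
The equation has 2 distinct real irrational roots.

Discriminant = 93, 2 distinct real irrational roots


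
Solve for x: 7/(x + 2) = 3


Multiply both sides by (x + 2): 7 = 3(x + 2)
Distribute: 7 = 3x + 6
3x = 7 - 6 = 1
x = 1/3

x = 1/3


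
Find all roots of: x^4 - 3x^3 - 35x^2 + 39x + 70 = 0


Let p(x) = x^4 - 3x^3 - 35x^2 + 39x + 70. By the rational root theorem (leading coefficient 1), any rational root is an integer divisor of 70: try ±1, ±2, ... in turn.
Test x = 1: value = 72 ≠ 0.
Test x = -1: value = 0 ✓, so (x + 1) is a factor.
Synthetic division by (x + 1): bring down 1; 1(-1) - 3 = -4; (-4)(-1) - 35 = -31; (-31)(-1) + 39 = 70; 70(-1) + 70 = 0 → quotient x^3 - 4x^2 - 31x + 70, remainder 0.
Continue with the quotient x^3 - 4x^2 - 31x + 70 (candidates must divide 70; re-test x = -1 first in case it repeats).
Test x = -1: value = 96 ≠ 0.
Test x = 2: value = 0 ✓, so (x - 2) is a factor.
Synthetic division by (x - 2): bring down 1; 1(2) - 4 = -2; (-2)(2) - 31 = -35; (-35)(2) + 70 = 0 → quotient x^2 - 2x - 35, remainder 0.
Solve the quadratic x^2 - 2x - 35 = 0: discriminant = (-2)^2 - 4(1)(-35) = 4 + 140 = 144.
sqrt(144) = 12, so x = (2 ± 12)/2: x = 7 or x = -5.
Collecting all roots found:

x = -5, x = -1, x = 2, x = 7


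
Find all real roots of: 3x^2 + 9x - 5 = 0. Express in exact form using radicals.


Using the quadratic formula: x = (-b ± sqrt(b^2 - 4ac)) / (2a)
Here a = 3, b = 9, c = -5
Discriminant = b^2 - 4ac = 9^2 - 4(3)(-5) = 81 + 60 = 141
Since discriminant = 141 > 0, there are two real roots.
x = (-9 ± sqrt(141)) / 6
Numerically: x ≈ 0.4791 or x ≈ -3.4791

x = (-9 + sqrt(141)) / 6 or x = (-9 - sqrt(141)) / 6


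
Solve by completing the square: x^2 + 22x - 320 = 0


Start: x^2 + 22x - 320 = 0
Move constant: x^2 + 22x = 320
Half of 22 is 11, squared is 121
Add 121 to both sides: x^2 + 22x + 121 = 441
(x + 11)^2 = 441
x + 11 = ±21
x = -11 + 21 = 10 or x = -11 - 21 = -32

x = -32, x = 10


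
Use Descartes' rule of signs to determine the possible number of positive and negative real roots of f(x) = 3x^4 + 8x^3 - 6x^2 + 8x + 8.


Descartes' rule of signs:

For positive roots, count sign changes in f(x) = 3x^4 + 8x^3 - 6x^2 + 8x + 8:
Signs of coefficients: +, +, -, +, +
Number of sign changes: 2
Possible positive real roots: 2, 0

For negative roots, examine f(-x) = 3x^4 - 8x^3 - 6x^2 - 8x + 8:
Signs of coefficients: +, -, -, -, +
Number of sign changes: 2
Possible negative real roots: 2, 0

Positive roots: 2 or 0; Negative roots: 2 or 0


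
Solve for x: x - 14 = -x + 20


Starting with: x - 14 = -x + 20
Move all x terms to left: (1 + 1)x = 20 + 14
Simplify: 2x = 34
Divide both sides by 2: x = 17

x = 17


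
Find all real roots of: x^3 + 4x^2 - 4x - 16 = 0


Let p(x) = x^3 + 4x^2 - 4x - 16. By the rational root theorem (leading coefficient 1), any rational root is an integer divisor of 16: try ±1, ±2, ... in turn.
Test x = 1: value = -15 ≠ 0.
Test x = -1: value = -9 ≠ 0.
Test x = 2: value = 0 ✓, so (x - 2) is a factor.
Synthetic division by (x - 2): bring down 1; 1(2) + 4 = 6; 6(2) - 4 = 8; 8(2) - 16 = 0 → quotient x^2 + 6x + 8, remainder 0.
Solve the quadratic x^2 + 6x + 8 = 0: discriminant = 6^2 - 4(1)(8) = 36 - 32 = 4.
sqrt(4) = 2, so x = (-6 ± 2)/2: x = -2 or x = -4.

x = -4, x = -2, x = 2


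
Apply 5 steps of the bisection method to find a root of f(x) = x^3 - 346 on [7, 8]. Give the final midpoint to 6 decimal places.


f(x) = x^3 - 346
f(7) = -3 < 0
f(8) = 166 > 0

Step 1: midpoint = (7.000000 + 8.000000)/2 = 7.500000
  f(7.500000) = 75.875000
  f(mid) > 0, so root is in [7.000000, 7.500000]

Step 2: midpoint = (7.000000 + 7.500000)/2 = 7.250000
  f(7.250000) = 35.078125
  f(mid) > 0, so root is in [7.000000, 7.250000]

Step 3: midpoint = (7.000000 + 7.250000)/2 = 7.125000
  f(7.125000) = 15.705078
  f(mid) > 0, so root is in [7.000000, 7.125000]

Step 4: midpoint = (7.000000 + 7.125000)/2 = 7.062500
  f(7.062500) = 6.269775
  f(mid) > 0, so root is in [7.000000, 7.062500]

Step 5: midpoint = (7.000000 + 7.062500)/2 = 7.031250
  f(7.031250) = 1.614288
  f(mid) > 0, so root is in [7.000000, 7.031250]

midpoint = 7.031250


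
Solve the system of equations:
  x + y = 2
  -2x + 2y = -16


Using Cramer's rule:
Determinant D = (1)(2) - (-2)(1) = 2 + 2 = 4
Dx = (2)(2) - (-16)(1) = 4 + 16 = 20
Dy = (1)(-16) - (-2)(2) = -16 + 4 = -12
x = Dx/D = 20/4 = 5
y = Dy/D = -12/4 = -3

x = 5, y = -3


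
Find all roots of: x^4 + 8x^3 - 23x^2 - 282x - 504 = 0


Let p(x) = x^4 + 8x^3 - 23x^2 - 282x - 504. By the rational root theorem (leading coefficient 1), any rational root is an integer divisor of 504: try ±1, ±2, ... in turn.
Test x = 1: value = -800 ≠ 0.
Test x = -1: value = -252 ≠ 0.
Test x = 2: value = -1080 ≠ 0.
Test x = -2: value = -80 ≠ 0.
Test x = 3: value = -1260 ≠ 0.
Test x = -3: value = 0 ✓, so (x + 3) is a factor.
Synthetic division by (x + 3): bring down 1; 1(-3) + 8 = 5; 5(-3) - 23 = -38; (-38)(-3) - 282 = -168; (-168)(-3) - 504 = 0 → quotient x^3 + 5x^2 - 38x - 168, remainder 0.
Continue with the quotient x^3 + 5x^2 - 38x - 168 (candidates must divide 168; re-test x = -3 first in case it repeats).
Test x = -3: value = -36 ≠ 0.
Test x = 4: value = -176 ≠ 0.
Test x = -4: value = 0 ✓, so (x + 4) is a factor.
Synthetic division by (x + 4): bring down 1; 1(-4) + 5 = 1; 1(-4) - 38 = -42; (-42)(-4) - 168 = 0 → quotient x^2 + x - 42, remainder 0.
Solve the quadratic x^2 + x - 42 = 0: discriminant = 1^2 - 4(1)(-42) = 1 + 168 = 169.
sqrt(169) = 13, so x = (-1 ± 13)/2: x = 6 or x = -7.
Collecting all roots found:

x = -7, x = -4, x = -3, x = 6


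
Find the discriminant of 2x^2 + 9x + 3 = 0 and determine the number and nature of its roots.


For ax^2 + bx + c = 0, discriminant D = b^2 - 4ac
Here a = 2, b = 9, c = 3
D = (9)^2 - 4(2)(3) = 81 - 24 = 57

D = 57 > 0 but not a perfect square
The equation has 2 distinct real irrational roots.

Discriminant = 57, 2 distinct real irrational roots


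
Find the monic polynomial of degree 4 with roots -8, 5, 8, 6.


A monic polynomial with roots -8, 5, 8, 6 is:
p(x) = (x + 8)(x - 5)(x - 8)(x - 6)
After multiplying by (x + 8): x + 8
After multiplying by (x - 5): x^2 + 3x - 40
After multiplying by (x - 8): x^3 - 5x^2 - 64x + 320
After multiplying by (x - 6): x^4 - 11x^3 - 34x^2 + 704x - 1920

x^4 - 11x^3 - 34x^2 + 704x - 1920


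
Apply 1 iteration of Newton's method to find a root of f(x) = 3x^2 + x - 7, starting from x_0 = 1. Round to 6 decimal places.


Newton's method: x_(n+1) = x_n - f(x_n)/f'(x_n)
f(x) = 3x^2 + x - 7
f'(x) = 6x + 1

Iteration 1:
  f(1.000000) = -3.000000
  f'(1.000000) = 7.000000
  x_1 = 1.000000 - (-3.000000)/(7.000000) = 1.428571

x_1 = 1.428571


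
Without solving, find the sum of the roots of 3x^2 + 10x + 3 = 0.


By Vieta's formulas for ax^2 + bx + c = 0:
  Sum of roots = -b/a
  Product of roots = c/a

Here a = 3, b = 10, c = 3
Sum = -(10)/3 = -10/3
Product = 3/3 = 1

Sum = -10/3


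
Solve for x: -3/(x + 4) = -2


Multiply both sides by (x + 4): -3 = -2(x + 4)
Distribute: -3 = -2x - 8
-2x = -3 + 8 = 5
x = -5/2

x = -5/2


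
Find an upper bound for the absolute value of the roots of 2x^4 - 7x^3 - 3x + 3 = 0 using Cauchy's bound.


Cauchy's bound: all roots r satisfy |r| <= 1 + max(|a_i/a_n|) for i = 0,...,n-1
where a_n is the leading coefficient.

Coefficients: [2, -7, 0, -3, 3]
Leading coefficient a_n = 2
Ratios |a_i/a_n|: 7/2, 0, 3/2, 3/2
Maximum ratio: 7/2
Cauchy's bound: |r| <= 1 + 7/2 = 9/2

Upper bound = 9/2


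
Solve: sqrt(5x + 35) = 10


Square both sides: 5x + 35 = 10^2 = 100
5x = 100 - 35 = 65
x = 13
Check: sqrt(5*13 + 35) = sqrt(100) = 10 ✓

x = 13
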